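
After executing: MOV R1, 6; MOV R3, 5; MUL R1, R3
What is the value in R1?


Register state trace:
  MOV R1, 6  → R1 = 6
  MOV R3, 5  → R3 = 5
  MUL R1, R3  → R1 = 6 * 5 = 30
Final: R1 = 30

30


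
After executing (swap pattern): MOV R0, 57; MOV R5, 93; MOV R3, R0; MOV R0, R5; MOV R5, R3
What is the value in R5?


Register state trace (swap pattern):
  MOV R0, 57  → R0 = 57
  MOV R5, 93  → R5 = 93
  MOV R3, R0  → R3 = 57  (save R0)
  MOV R0, R5  → R0 = 93  (R0 gets R5's value)
  MOV R5, R3  → R5 = 57  (R5 gets saved value)
Final: R5 = 57

57


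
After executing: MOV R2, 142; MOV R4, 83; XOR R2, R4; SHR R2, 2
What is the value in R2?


Register state trace:
  MOV R2, 142  → R2 = 142 (0b10001110)
  MOV R4, 83  → R4 = 83 (0b01010011)
  XOR R2, R4  → R2 = 142 XOR 83 = 221 (0b11011101)
  SHR R2, 2  → R2 = 221 >> 2 = 55
Final: R2 = 55

55


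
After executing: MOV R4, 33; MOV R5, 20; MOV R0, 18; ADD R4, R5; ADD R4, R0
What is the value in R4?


Register state trace:
  MOV R4, 33  → R4 = 33
  MOV R5, 20  → R5 = 20
  MOV R0, 18  → R0 = 18
  ADD R4, R5  → R4 = 33 + 20 = 53
  ADD R4, R0  → R4 = 53 + 18 = 71
Final: R4 = 71

71


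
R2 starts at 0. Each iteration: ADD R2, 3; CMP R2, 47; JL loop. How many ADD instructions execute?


Loop trace (R2 starts at 0, target 47, step 3):
  ADD #1: R2 = 0 + 3 = 3  → 3 < 47, loop
  ADD #2: R2 = 3 + 3 = 6  → 6 < 47, loop
  ADD #3: R2 = 6 + 3 = 9  → 9 < 47, loop
  ADD #4: R2 = 9 + 3 = 12  → 12 < 47, loop
  ADD #5: R2 = 12 + 3 = 15  → 15 < 47, loop
  ADD #6: R2 = 15 + 3 = 18  → 18 < 47, loop
  ADD #7: R2 = 18 + 3 = 21  → 21 < 47, loop
  ADD #8: R2 = 21 + 3 = 24  → 24 < 47, loop
  ADD #9: R2 = 24 + 3 = 27  → 27 < 47, loop
  ADD #10: R2 = 27 + 3 = 30  → 30 < 47, loop
  ADD #11: R2 = 30 + 3 = 33  → 33 < 47, loop
  ADD #12: R2 = 33 + 3 = 36  → 36 < 47, loop
  ADD #13: R2 = 36 + 3 = 39  → 39 < 47, loop
  ADD #14: R2 = 39 + 3 = 42  → 42 < 47, loop
  ADD #15: R2 = 42 + 3 = 45  → 45 < 47, loop
  ADD #16: R2 = 45 + 3 = 48  → 48 >= 47, exit
Total ADD instructions: 16

16


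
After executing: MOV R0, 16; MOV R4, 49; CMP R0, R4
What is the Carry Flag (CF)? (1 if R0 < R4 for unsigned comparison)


Register state trace:
  MOV R0, 16  → R0 = 16
  MOV R4, 49  → R4 = 49
  CMP R0, R4  → unsigned 16 - 49: borrow occurs
  16 < 49, so CF = 1
CF = 1

1


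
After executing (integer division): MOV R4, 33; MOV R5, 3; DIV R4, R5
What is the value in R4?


Register state trace:
  MOV R4, 33  → R4 = 33
  MOV R5, 3  → R5 = 3
  DIV R4, R5  → R4 = 33 // 3 = 11
Final: R4 = 11

11


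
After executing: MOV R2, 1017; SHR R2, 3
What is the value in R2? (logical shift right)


Register state trace:
  MOV R2, 1017  → R2 = 1017
  SHR R2, 3  → R2 = 1017 >> 3 = 1017 // 2^3 = 127
Final: R2 = 127

127


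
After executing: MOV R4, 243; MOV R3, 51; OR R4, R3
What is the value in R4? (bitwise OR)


Register state trace:
  MOV R4, 243  → R4 = 243 (0b11110011)
  MOV R3, 51  → R3 = 51 (0b00110011)
  OR R4, R3   → R4 = 243 OR 51 = 243 (0b11110011)
Final: R4 = 243

243


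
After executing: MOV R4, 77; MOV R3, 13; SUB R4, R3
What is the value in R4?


Register state trace:
  MOV R4, 77  → R4 = 77
  MOV R3, 13  → R3 = 13
  SUB R4, R3  → R4 = 77 - 13 = 64
Final: R4 = 64

64


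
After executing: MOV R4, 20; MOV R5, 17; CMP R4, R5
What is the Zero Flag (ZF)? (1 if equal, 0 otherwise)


Register state trace:
  MOV R4, 20  → R4 = 20
  MOV R5, 17  → R5 = 17
  CMP R4, R5  → computes 20 - 17 = 3
  Result is nonzero, so values are not equal
ZF = 0

0


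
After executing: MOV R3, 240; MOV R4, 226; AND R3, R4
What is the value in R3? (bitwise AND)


Register state trace:
  MOV R3, 240  → R3 = 240 (0b11110000)
  MOV R4, 226  → R4 = 226 (0b11100010)
  AND R3, R4  → R3 = 240 AND 226 = 224 (0b11100000)
Final: R3 = 224

224


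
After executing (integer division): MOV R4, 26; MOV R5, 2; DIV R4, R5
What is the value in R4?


Register state trace:
  MOV R4, 26  → R4 = 26
  MOV R5, 2  → R5 = 2
  DIV R4, R5  → R4 = 26 // 2 = 13
Final: R4 = 13

13


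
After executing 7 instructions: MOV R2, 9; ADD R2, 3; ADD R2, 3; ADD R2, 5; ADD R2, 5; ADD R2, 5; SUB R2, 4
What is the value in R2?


Register state trace:
  MOV R2, 9  → R2 = 9
  ADD R2, 3  → R2 = 9 + 3 = 12
  ADD R2, 3  → R2 = 12 + 3 = 15
  ADD R2, 5  → R2 = 15 + 5 = 20
  ADD R2, 5  → R2 = 20 + 5 = 25
  ADD R2, 5  → R2 = 25 + 5 = 30
  SUB R2, 4  → R2 = 30 - 4 = 26
Final: R2 = 26

26


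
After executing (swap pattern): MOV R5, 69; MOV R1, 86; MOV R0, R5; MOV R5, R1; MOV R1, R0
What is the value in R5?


Register state trace (swap pattern):
  MOV R5, 69  → R5 = 69
  MOV R1, 86  → R1 = 86
  MOV R0, R5  → R0 = 69  (save R5)
  MOV R5, R1  → R5 = 86  (R5 gets R1's value)
  MOV R1, R0  → R1 = 69  (R1 gets saved value)
Final: R5 = 86

86


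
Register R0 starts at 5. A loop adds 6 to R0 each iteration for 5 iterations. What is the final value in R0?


Starting value: R0 = 5
  Iter 1: R0 = 5 + 6 = 11
  Iter 2: R0 = 11 + 6 = 17
  Iter 3: R0 = 17 + 6 = 23
  Iter 4: R0 = 23 + 6 = 29
  Iter 5: R0 = 29 + 6 = 35
Final: R0 = 35

35


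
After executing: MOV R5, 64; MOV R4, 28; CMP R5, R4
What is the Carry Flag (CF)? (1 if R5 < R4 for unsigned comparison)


Register state trace:
  MOV R5, 64  → R5 = 64
  MOV R4, 28  → R4 = 28
  CMP R5, R4  → unsigned 64 - 28: no borrow
  64 >= 28, so CF = 0
CF = 0

0


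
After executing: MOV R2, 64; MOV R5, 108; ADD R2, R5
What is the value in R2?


Register state trace:
  MOV R2, 64  → R2 = 64
  MOV R5, 108  → R5 = 108
  ADD R2, R5  → R2 = 64 + 108 = 172
Final: R2 = 172

172


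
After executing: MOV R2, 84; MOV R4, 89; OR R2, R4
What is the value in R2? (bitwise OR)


Register state trace:
  MOV R2, 84  → R2 = 84 (0b01010100)
  MOV R4, 89  → R4 = 89 (0b01011001)
  OR R2, R4   → R2 = 84 OR 89 = 93 (0b01011101)
Final: R2 = 93

93


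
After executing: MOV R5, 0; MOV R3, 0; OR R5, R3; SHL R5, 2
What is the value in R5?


Register state trace:
  MOV R5, 0  → R5 = 0 (0b00000000)
  MOV R3, 0  → R3 = 0 (0b00000000)
  OR R5, R3  → R5 = 0 OR 0 = 0 (0b00000000)
  SHL R5, 2  → R5 = 0 << 2 = 0
Final: R5 = 0

0


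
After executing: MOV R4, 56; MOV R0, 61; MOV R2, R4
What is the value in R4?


Register state trace:
  MOV R4, 56  → R4 = 56
  MOV R0, 61  → R0 = 61
  MOV R2, R4  → R2 = 56
Final: R4 = 56

56


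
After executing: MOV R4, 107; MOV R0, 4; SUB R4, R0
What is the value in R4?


Register state trace:
  MOV R4, 107  → R4 = 107
  MOV R0, 4  → R0 = 4
  SUB R4, R0  → R4 = 107 - 4 = 103
Final: R4 = 103

103


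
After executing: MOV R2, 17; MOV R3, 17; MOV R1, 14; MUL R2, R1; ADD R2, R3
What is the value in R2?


Register state trace:
  MOV R2, 17  → R2 = 17
  MOV R3, 17  → R3 = 17
  MOV R1, 14  → R1 = 14
  MUL R2, R1  → R2 = 17 * 14 = 238
  ADD R2, R3  → R2 = 238 + 17 = 255
Final: R2 = 255

255


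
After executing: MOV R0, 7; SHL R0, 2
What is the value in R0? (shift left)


Register state trace:
  MOV R0, 7  → R0 = 7
  SHL R0, 2  → R0 = 7 << 2 = 7 * 2^2 = 28
Final: R0 = 28

28


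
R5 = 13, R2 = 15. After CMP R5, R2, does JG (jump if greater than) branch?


Trace:
  R5 = 13, R2 = 15
  CMP R5, R2  → compares 13 vs 15
  JG checks: is 13 greater than 15?
  13 < 15, so condition is false
Branch taken: No

No


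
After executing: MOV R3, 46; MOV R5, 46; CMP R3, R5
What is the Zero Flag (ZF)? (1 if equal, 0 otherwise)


Register state trace:
  MOV R3, 46  → R3 = 46
  MOV R5, 46  → R5 = 46
  CMP R3, R5  → computes 46 - 46 = 0
  Result is zero, so values are equal
ZF = 1

1


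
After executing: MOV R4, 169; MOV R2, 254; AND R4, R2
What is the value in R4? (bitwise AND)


Register state trace:
  MOV R4, 169  → R4 = 169 (0b10101001)
  MOV R2, 254  → R2 = 254 (0b11111110)
  AND R4, R2  → R4 = 169 AND 254 = 168 (0b10101000)
Final: R4 = 168

168


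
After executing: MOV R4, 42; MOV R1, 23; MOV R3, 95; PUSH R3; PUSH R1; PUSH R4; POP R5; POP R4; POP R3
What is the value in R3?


Stack trace (top is rightmost):
  MOV R4, 42  → R4 = 42
  MOV R1, 23  → R1 = 23
  MOV R3, 95  → R3 = 95
  PUSH R3  → stack: [95]
  PUSH R1  → stack: [95, 23]
  PUSH R4  → stack: [95, 23, 42]
  POP R5  → R5 = 42, stack: [95, 23]
  POP R4  → R4 = 23, stack: [95]
  POP R3  → R3 = 95, stack: []
Final: R3 = 95

95


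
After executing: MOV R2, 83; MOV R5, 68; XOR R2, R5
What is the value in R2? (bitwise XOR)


Register state trace:
  MOV R2, 83  → R2 = 83 (0b01010011)
  MOV R5, 68  → R5 = 68 (0b01000100)
  XOR R2, R5  → R2 = 83 XOR 68 = 23 (0b00010111)
Final: R2 = 23

23


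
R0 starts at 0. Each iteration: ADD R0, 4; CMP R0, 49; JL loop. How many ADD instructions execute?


Loop trace (R0 starts at 0, target 49, step 4):
  ADD #1: R0 = 0 + 4 = 4  → 4 < 49, loop
  ADD #2: R0 = 4 + 4 = 8  → 8 < 49, loop
  ADD #3: R0 = 8 + 4 = 12  → 12 < 49, loop
  ADD #4: R0 = 12 + 4 = 16  → 16 < 49, loop
  ADD #5: R0 = 16 + 4 = 20  → 20 < 49, loop
  ADD #6: R0 = 20 + 4 = 24  → 24 < 49, loop
  ADD #7: R0 = 24 + 4 = 28  → 28 < 49, loop
  ADD #8: R0 = 28 + 4 = 32  → 32 < 49, loop
  ADD #9: R0 = 32 + 4 = 36  → 36 < 49, loop
  ADD #10: R0 = 36 + 4 = 40  → 40 < 49, loop
  ADD #11: R0 = 40 + 4 = 44  → 44 < 49, loop
  ADD #12: R0 = 44 + 4 = 48  → 48 < 49, loop
  ADD #13: R0 = 48 + 4 = 52  → 52 >= 49, exit
Total ADD instructions: 13

13


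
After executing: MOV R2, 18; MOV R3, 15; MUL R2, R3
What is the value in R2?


Register state trace:
  MOV R2, 18  → R2 = 18
  MOV R3, 15  → R3 = 15
  MUL R2, R3  → R2 = 18 * 15 = 270
Final: R2 = 270

270


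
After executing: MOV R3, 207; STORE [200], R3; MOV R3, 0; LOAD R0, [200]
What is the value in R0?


Register and memory trace:
  MOV R3, 207  → R3 = 207
  STORE [200], R3  → mem[200] = 207
  MOV R3, 0  → R3 = 0
  LOAD R0, [200]  → R0 = mem[200] = 207
Final: R0 = 207

207


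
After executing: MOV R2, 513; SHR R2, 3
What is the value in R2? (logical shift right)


Register state trace:
  MOV R2, 513  → R2 = 513
  SHR R2, 3  → R2 = 513 >> 3 = 513 // 2^3 = 64
Final: R2 = 64

64


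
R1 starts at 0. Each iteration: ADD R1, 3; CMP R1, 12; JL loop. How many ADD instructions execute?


Loop trace (R1 starts at 0, target 12, step 3):
  ADD #1: R1 = 0 + 3 = 3  → 3 < 12, loop
  ADD #2: R1 = 3 + 3 = 6  → 6 < 12, loop
  ADD #3: R1 = 6 + 3 = 9  → 9 < 12, loop
  ADD #4: R1 = 9 + 3 = 12  → 12 >= 12, exit
Total ADD instructions: 4

4


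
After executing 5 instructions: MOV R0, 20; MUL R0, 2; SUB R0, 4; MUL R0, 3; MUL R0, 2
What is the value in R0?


Register state trace:
  MOV R0, 20  → R0 = 20
  MUL R0, 2  → R0 = 20 * 2 = 40
  SUB R0, 4  → R0 = 40 - 4 = 36
  MUL R0, 3  → R0 = 36 * 3 = 108
  MUL R0, 2  → R0 = 108 * 2 = 216
Final: R0 = 216

216


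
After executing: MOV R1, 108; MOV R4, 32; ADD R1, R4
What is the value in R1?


Register state trace:
  MOV R1, 108  → R1 = 108
  MOV R4, 32  → R4 = 32
  ADD R1, R4  → R1 = 108 + 32 = 140
Final: R1 = 140

140


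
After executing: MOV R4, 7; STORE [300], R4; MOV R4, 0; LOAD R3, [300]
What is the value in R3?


Register and memory trace:
  MOV R4, 7  → R4 = 7
  STORE [300], R4  → mem[300] = 7
  MOV R4, 0  → R4 = 0
  LOAD R3, [300]  → R3 = mem[300] = 7
Final: R3 = 7

7


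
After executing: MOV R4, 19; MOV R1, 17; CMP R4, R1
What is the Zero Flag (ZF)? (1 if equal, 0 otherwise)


Register state trace:
  MOV R4, 19  → R4 = 19
  MOV R1, 17  → R1 = 17
  CMP R4, R1  → computes 19 - 17 = 2
  Result is nonzero, so values are not equal
ZF = 0

0


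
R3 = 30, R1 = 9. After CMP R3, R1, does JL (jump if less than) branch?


Trace:
  R3 = 30, R1 = 9
  CMP R3, R1  → compares 30 vs 9
  JL checks: is 30 less than 9?
  30 > 9, so condition is false
Branch taken: No

No


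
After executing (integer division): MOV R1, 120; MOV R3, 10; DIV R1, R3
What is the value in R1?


Register state trace:
  MOV R1, 120  → R1 = 120
  MOV R3, 10  → R3 = 10
  DIV R1, R3  → R1 = 120 // 10 = 12
Final: R1 = 12

12


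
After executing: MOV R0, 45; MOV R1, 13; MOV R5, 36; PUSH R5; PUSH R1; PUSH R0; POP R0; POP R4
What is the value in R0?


Stack trace (top is rightmost):
  MOV R0, 45  → R0 = 45
  MOV R1, 13  → R1 = 13
  MOV R5, 36  → R5 = 36
  PUSH R5  → stack: [36]
  PUSH R1  → stack: [36, 13]
  PUSH R0  → stack: [36, 13, 45]
  POP R0  → R0 = 45, stack: [36, 13]
  POP R4  → R4 = 13, stack: [36]
Final: R0 = 45

45


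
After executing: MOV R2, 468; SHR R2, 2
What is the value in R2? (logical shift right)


Register state trace:
  MOV R2, 468  → R2 = 468
  SHR R2, 2  → R2 = 468 >> 2 = 468 // 2^2 = 117
Final: R2 = 117

117


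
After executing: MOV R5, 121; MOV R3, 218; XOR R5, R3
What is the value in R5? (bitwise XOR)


Register state trace:
  MOV R5, 121  → R5 = 121 (0b01111001)
  MOV R3, 218  → R3 = 218 (0b11011010)
  XOR R5, R3  → R5 = 121 XOR 218 = 163 (0b10100011)
Final: R5 = 163

163


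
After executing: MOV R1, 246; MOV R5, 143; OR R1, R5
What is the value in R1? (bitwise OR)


Register state trace:
  MOV R1, 246  → R1 = 246 (0b11110110)
  MOV R5, 143  → R5 = 143 (0b10001111)
  OR R1, R5   → R1 = 246 OR 143 = 255 (0b11111111)
Final: R1 = 255

255


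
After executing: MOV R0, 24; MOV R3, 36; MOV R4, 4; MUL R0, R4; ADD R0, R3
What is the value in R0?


Register state trace:
  MOV R0, 24  → R0 = 24
  MOV R3, 36  → R3 = 36
  MOV R4, 4  → R4 = 4
  MUL R0, R4  → R0 = 24 * 4 = 96
  ADD R0, R3  → R0 = 96 + 36 = 132
Final: R0 = 132

132


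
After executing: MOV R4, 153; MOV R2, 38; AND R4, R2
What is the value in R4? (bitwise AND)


Register state trace:
  MOV R4, 153  → R4 = 153 (0b10011001)
  MOV R2, 38  → R2 = 38 (0b00100110)
  AND R4, R2  → R4 = 153 AND 38 = 0 (0b00000000)
Final: R4 = 0

0


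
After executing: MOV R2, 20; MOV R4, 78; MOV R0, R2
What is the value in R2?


Register state trace:
  MOV R2, 20  → R2 = 20
  MOV R4, 78  → R4 = 78
  MOV R0, R2  → R0 = 20
Final: R2 = 20

20


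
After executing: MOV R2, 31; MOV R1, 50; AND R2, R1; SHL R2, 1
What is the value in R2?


Register state trace:
  MOV R2, 31  → R2 = 31 (0b00011111)
  MOV R1, 50  → R1 = 50 (0b00110010)
  AND R2, R1  → R2 = 31 AND 50 = 18 (0b00010010)
  SHL R2, 1  → R2 = 18 << 1 = 36
Final: R2 = 36

36


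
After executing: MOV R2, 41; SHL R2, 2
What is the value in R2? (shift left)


Register state trace:
  MOV R2, 41  → R2 = 41
  SHL R2, 2  → R2 = 41 << 2 = 41 * 2^2 = 164
Final: R2 = 164

164


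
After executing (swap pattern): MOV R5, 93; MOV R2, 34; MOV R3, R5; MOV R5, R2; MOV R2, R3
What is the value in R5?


Register state trace (swap pattern):
  MOV R5, 93  → R5 = 93
  MOV R2, 34  → R2 = 34
  MOV R3, R5  → R3 = 93  (save R5)
  MOV R5, R2  → R5 = 34  (R5 gets R2's value)
  MOV R2, R3  → R2 = 93  (R2 gets saved value)
Final: R5 = 34

34


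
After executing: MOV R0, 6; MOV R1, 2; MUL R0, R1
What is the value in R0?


Register state trace:
  MOV R0, 6  → R0 = 6
  MOV R1, 2  → R1 = 2
  MUL R0, R1  → R0 = 6 * 2 = 12
Final: R0 = 12

12


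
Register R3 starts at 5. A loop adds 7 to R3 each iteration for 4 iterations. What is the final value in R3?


Starting value: R3 = 5
  Iter 1: R3 = 5 + 7 = 12
  Iter 2: R3 = 12 + 7 = 19
  Iter 3: R3 = 19 + 7 = 26
  Iter 4: R3 = 26 + 7 = 33
Final: R3 = 33

33


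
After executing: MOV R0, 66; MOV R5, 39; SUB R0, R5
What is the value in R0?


Register state trace:
  MOV R0, 66  → R0 = 66
  MOV R5, 39  → R5 = 39
  SUB R0, R5  → R0 = 66 - 39 = 27
Final: R0 = 27

27


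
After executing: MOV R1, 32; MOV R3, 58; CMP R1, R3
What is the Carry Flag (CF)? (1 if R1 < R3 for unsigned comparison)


Register state trace:
  MOV R1, 32  → R1 = 32
  MOV R3, 58  → R3 = 58
  CMP R1, R3  → unsigned 32 - 58: borrow occurs
  32 < 58, so CF = 1
CF = 1

1


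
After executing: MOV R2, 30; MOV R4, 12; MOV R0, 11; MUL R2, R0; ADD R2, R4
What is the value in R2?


Register state trace:
  MOV R2, 30  → R2 = 30
  MOV R4, 12  → R4 = 12
  MOV R0, 11  → R0 = 11
  MUL R2, R0  → R2 = 30 * 11 = 330
  ADD R2, R4  → R2 = 330 + 12 = 342
Final: R2 = 342

342


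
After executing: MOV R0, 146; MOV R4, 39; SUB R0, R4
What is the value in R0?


Register state trace:
  MOV R0, 146  → R0 = 146
  MOV R4, 39  → R4 = 39
  SUB R0, R4  → R0 = 146 - 39 = 107
Final: R0 = 107

107


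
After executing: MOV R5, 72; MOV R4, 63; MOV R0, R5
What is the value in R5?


Register state trace:
  MOV R5, 72  → R5 = 72
  MOV R4, 63  → R4 = 63
  MOV R0, R5  → R0 = 72
Final: R5 = 72

72


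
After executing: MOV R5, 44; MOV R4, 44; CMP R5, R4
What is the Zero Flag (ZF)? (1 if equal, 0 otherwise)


Register state trace:
  MOV R5, 44  → R5 = 44
  MOV R4, 44  → R4 = 44
  CMP R5, R4  → computes 44 - 44 = 0
  Result is zero, so values are equal
ZF = 1

1


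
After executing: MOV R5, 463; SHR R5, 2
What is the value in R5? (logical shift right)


Register state trace:
  MOV R5, 463  → R5 = 463
  SHR R5, 2  → R5 = 463 >> 2 = 463 // 2^2 = 115
Final: R5 = 115

115


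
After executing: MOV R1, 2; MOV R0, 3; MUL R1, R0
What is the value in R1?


Register state trace:
  MOV R1, 2  → R1 = 2
  MOV R0, 3  → R0 = 3
  MUL R1, R0  → R1 = 2 * 3 = 6
Final: R1 = 6

6


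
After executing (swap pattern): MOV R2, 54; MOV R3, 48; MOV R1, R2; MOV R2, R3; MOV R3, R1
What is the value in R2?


Register state trace (swap pattern):
  MOV R2, 54  → R2 = 54
  MOV R3, 48  → R3 = 48
  MOV R1, R2  → R1 = 54  (save R2)
  MOV R2, R3  → R2 = 48  (R2 gets R3's value)
  MOV R3, R1  → R3 = 54  (R3 gets saved value)
Final: R2 = 48

48


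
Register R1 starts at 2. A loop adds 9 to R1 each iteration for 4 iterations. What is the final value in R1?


Starting value: R1 = 2
  Iter 1: R1 = 2 + 9 = 11
  Iter 2: R1 = 11 + 9 = 20
  Iter 3: R1 = 20 + 9 = 29
  Iter 4: R1 = 29 + 9 = 38
Final: R1 = 38

38


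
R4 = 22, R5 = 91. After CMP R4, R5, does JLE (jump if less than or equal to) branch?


Trace:
  R4 = 22, R5 = 91
  CMP R4, R5  → compares 22 vs 91
  JLE checks: is 22 less than or equal to 91?
  22 < 91, so condition is true
Branch taken: Yes

Yes


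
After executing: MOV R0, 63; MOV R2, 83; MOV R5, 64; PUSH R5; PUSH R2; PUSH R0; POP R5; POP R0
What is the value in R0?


Stack trace (top is rightmost):
  MOV R0, 63  → R0 = 63
  MOV R2, 83  → R2 = 83
  MOV R5, 64  → R5 = 64
  PUSH R5  → stack: [64]
  PUSH R2  → stack: [64, 83]
  PUSH R0  → stack: [64, 83, 63]
  POP R5  → R5 = 63, stack: [64, 83]
  POP R0  → R0 = 83, stack: [64]
Final: R0 = 83

83


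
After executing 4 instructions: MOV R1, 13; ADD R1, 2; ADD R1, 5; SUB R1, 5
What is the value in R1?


Register state trace:
  MOV R1, 13  → R1 = 13
  ADD R1, 2  → R1 = 13 + 2 = 15
  ADD R1, 5  → R1 = 15 + 5 = 20
  SUB R1, 5  → R1 = 20 - 5 = 15
Final: R1 = 15

15


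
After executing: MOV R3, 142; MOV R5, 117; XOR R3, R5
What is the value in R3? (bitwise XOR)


Register state trace:
  MOV R3, 142  → R3 = 142 (0b10001110)
  MOV R5, 117  → R5 = 117 (0b01110101)
  XOR R3, R5  → R3 = 142 XOR 117 = 251 (0b11111011)
Final: R3 = 251

251


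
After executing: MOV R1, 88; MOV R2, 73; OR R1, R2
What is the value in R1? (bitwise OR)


Register state trace:
  MOV R1, 88  → R1 = 88 (0b01011000)
  MOV R2, 73  → R2 = 73 (0b01001001)
  OR R1, R2   → R1 = 88 OR 73 = 89 (0b01011001)
Final: R1 = 89

89


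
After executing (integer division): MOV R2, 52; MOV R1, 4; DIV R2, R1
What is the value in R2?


Register state trace:
  MOV R2, 52  → R2 = 52
  MOV R1, 4  → R1 = 4
  DIV R2, R1  → R2 = 52 // 4 = 13
Final: R2 = 13

13


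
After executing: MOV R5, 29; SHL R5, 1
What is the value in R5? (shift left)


Register state trace:
  MOV R5, 29  → R5 = 29
  SHL R5, 1  → R5 = 29 << 1 = 29 * 2^1 = 58
Final: R5 = 58

58


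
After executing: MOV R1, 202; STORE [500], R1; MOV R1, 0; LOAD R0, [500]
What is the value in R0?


Register and memory trace:
  MOV R1, 202  → R1 = 202
  STORE [500], R1  → mem[500] = 202
  MOV R1, 0  → R1 = 0
  LOAD R0, [500]  → R0 = mem[500] = 202
Final: R0 = 202

202


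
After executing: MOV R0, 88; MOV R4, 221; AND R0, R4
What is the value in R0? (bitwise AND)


Register state trace:
  MOV R0, 88  → R0 = 88 (0b01011000)
  MOV R4, 221  → R4 = 221 (0b11011101)
  AND R0, R4  → R0 = 88 AND 221 = 88 (0b01011000)
Final: R0 = 88

88


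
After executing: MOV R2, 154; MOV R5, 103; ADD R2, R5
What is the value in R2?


Register state trace:
  MOV R2, 154  → R2 = 154
  MOV R5, 103  → R5 = 103
  ADD R2, R5  → R2 = 154 + 103 = 257
Final: R2 = 257

257


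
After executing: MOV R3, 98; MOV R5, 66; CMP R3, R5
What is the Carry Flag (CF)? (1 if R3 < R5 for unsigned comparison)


Register state trace:
  MOV R3, 98  → R3 = 98
  MOV R5, 66  → R5 = 66
  CMP R3, R5  → unsigned 98 - 66: no borrow
  98 >= 66, so CF = 0
CF = 0

0


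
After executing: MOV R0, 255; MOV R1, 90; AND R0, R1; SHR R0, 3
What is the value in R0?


Register state trace:
  MOV R0, 255  → R0 = 255 (0b11111111)
  MOV R1, 90  → R1 = 90 (0b01011010)
  AND R0, R1  → R0 = 255 AND 90 = 90 (0b01011010)
  SHR R0, 3  → R0 = 90 >> 3 = 11
Final: R0 = 11

11


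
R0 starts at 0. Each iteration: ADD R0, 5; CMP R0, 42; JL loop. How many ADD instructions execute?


Loop trace (R0 starts at 0, target 42, step 5):
  ADD #1: R0 = 0 + 5 = 5  → 5 < 42, loop
  ADD #2: R0 = 5 + 5 = 10  → 10 < 42, loop
  ADD #3: R0 = 10 + 5 = 15  → 15 < 42, loop
  ADD #4: R0 = 15 + 5 = 20  → 20 < 42, loop
  ADD #5: R0 = 20 + 5 = 25  → 25 < 42, loop
  ADD #6: R0 = 25 + 5 = 30  → 30 < 42, loop
  ADD #7: R0 = 30 + 5 = 35  → 35 < 42, loop
  ADD #8: R0 = 35 + 5 = 40  → 40 < 42, loop
  ADD #9: R0 = 40 + 5 = 45  → 45 >= 42, exit
Total ADD instructions: 9

9


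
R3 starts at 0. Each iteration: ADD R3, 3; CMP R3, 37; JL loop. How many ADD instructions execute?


Loop trace (R3 starts at 0, target 37, step 3):
  ADD #1: R3 = 0 + 3 = 3  → 3 < 37, loop
  ADD #2: R3 = 3 + 3 = 6  → 6 < 37, loop
  ADD #3: R3 = 6 + 3 = 9  → 9 < 37, loop
  ADD #4: R3 = 9 + 3 = 12  → 12 < 37, loop
  ADD #5: R3 = 12 + 3 = 15  → 15 < 37, loop
  ADD #6: R3 = 15 + 3 = 18  → 18 < 37, loop
  ADD #7: R3 = 18 + 3 = 21  → 21 < 37, loop
  ADD #8: R3 = 21 + 3 = 24  → 24 < 37, loop
  ADD #9: R3 = 24 + 3 = 27  → 27 < 37, loop
  ADD #10: R3 = 27 + 3 = 30  → 30 < 37, loop
  ADD #11: R3 = 30 + 3 = 33  → 33 < 37, loop
  ADD #12: R3 = 33 + 3 = 36  → 36 < 37, loop
  ADD #13: R3 = 36 + 3 = 39  → 39 >= 37, exit
Total ADD instructions: 13

13


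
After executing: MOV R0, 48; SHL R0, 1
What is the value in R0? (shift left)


Register state trace:
  MOV R0, 48  → R0 = 48
  SHL R0, 1  → R0 = 48 << 1 = 48 * 2^1 = 96
Final: R0 = 96

96


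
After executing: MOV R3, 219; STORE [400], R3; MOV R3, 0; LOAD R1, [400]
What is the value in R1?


Register and memory trace:
  MOV R3, 219  → R3 = 219
  STORE [400], R3  → mem[400] = 219
  MOV R3, 0  → R3 = 0
  LOAD R1, [400]  → R1 = mem[400] = 219
Final: R1 = 219

219


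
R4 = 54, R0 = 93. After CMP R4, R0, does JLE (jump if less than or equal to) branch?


Trace:
  R4 = 54, R0 = 93
  CMP R4, R0  → compares 54 vs 93
  JLE checks: is 54 less than or equal to 93?
  54 < 93, so condition is true
Branch taken: Yes

Yes


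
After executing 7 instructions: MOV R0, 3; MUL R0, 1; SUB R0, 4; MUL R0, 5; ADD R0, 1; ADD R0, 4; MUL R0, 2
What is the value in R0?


Register state trace:
  MOV R0, 3  → R0 = 3
  MUL R0, 1  → R0 = 3 * 1 = 3
  SUB R0, 4  → R0 = 3 - 4 = -1
  MUL R0, 5  → R0 = -1 * 5 = -5
  ADD R0, 1  → R0 = -5 + 1 = -4
  ADD R0, 4  → R0 = -4 + 4 = 0
  MUL R0, 2  → R0 = 0 * 2 = 0
Final: R0 = 0

0


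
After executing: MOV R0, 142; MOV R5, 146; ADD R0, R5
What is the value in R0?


Register state trace:
  MOV R0, 142  → R0 = 142
  MOV R5, 146  → R5 = 146
  ADD R0, R5  → R0 = 142 + 146 = 288
Final: R0 = 288

288


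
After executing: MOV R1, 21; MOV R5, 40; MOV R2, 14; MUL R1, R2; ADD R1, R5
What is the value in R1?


Register state trace:
  MOV R1, 21  → R1 = 21
  MOV R5, 40  → R5 = 40
  MOV R2, 14  → R2 = 14
  MUL R1, R2  → R1 = 21 * 14 = 294
  ADD R1, R5  → R1 = 294 + 40 = 334
Final: R1 = 334

334


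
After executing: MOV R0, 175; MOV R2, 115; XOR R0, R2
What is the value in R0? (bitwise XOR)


Register state trace:
  MOV R0, 175  → R0 = 175 (0b10101111)
  MOV R2, 115  → R2 = 115 (0b01110011)
  XOR R0, R2  → R0 = 175 XOR 115 = 220 (0b11011100)
Final: R0 = 220

220


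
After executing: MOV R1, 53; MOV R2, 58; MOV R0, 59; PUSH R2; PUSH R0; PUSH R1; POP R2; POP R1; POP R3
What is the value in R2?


Stack trace (top is rightmost):
  MOV R1, 53  → R1 = 53
  MOV R2, 58  → R2 = 58
  MOV R0, 59  → R0 = 59
  PUSH R2  → stack: [58]
  PUSH R0  → stack: [58, 59]
  PUSH R1  → stack: [58, 59, 53]
  POP R2  → R2 = 53, stack: [58, 59]
  POP R1  → R1 = 59, stack: [58]
  POP R3  → R3 = 58, stack: []
Final: R2 = 53

53


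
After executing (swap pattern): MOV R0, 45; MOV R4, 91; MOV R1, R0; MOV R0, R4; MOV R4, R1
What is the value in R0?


Register state trace (swap pattern):
  MOV R0, 45  → R0 = 45
  MOV R4, 91  → R4 = 91
  MOV R1, R0  → R1 = 45  (save R0)
  MOV R0, R4  → R0 = 91  (R0 gets R4's value)
  MOV R4, R1  → R4 = 45  (R4 gets saved value)
Final: R0 = 91

91


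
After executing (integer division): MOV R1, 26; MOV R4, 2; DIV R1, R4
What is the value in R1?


Register state trace:
  MOV R1, 26  → R1 = 26
  MOV R4, 2  → R4 = 2
  DIV R1, R4  → R1 = 26 // 2 = 13
Final: R1 = 13

13


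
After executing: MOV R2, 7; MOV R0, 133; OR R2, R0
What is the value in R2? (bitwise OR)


Register state trace:
  MOV R2, 7  → R2 = 7 (0b00000111)
  MOV R0, 133  → R0 = 133 (0b10000101)
  OR R2, R0   → R2 = 7 OR 133 = 135 (0b10000111)
Final: R2 = 135

135


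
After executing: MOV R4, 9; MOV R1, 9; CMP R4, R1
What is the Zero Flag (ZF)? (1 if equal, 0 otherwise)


Register state trace:
  MOV R4, 9  → R4 = 9
  MOV R1, 9  → R1 = 9
  CMP R4, R1  → computes 9 - 9 = 0
  Result is zero, so values are equal
ZF = 1

1


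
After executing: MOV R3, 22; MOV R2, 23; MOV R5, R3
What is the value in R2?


Register state trace:
  MOV R3, 22  → R3 = 22
  MOV R2, 23  → R2 = 23
  MOV R5, R3  → R5 = 22
Final: R2 = 23

23


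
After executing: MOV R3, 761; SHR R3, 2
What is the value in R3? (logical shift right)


Register state trace:
  MOV R3, 761  → R3 = 761
  SHR R3, 2  → R3 = 761 >> 2 = 761 // 2^2 = 190
Final: R3 = 190

190


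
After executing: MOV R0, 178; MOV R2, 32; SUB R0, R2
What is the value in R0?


Register state trace:
  MOV R0, 178  → R0 = 178
  MOV R2, 32  → R2 = 32
  SUB R0, R2  → R0 = 178 - 32 = 146
Final: R0 = 146

146


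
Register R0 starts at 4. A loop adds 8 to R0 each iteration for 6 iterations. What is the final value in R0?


Starting value: R0 = 4
  Iter 1: R0 = 4 + 8 = 12
  Iter 2: R0 = 12 + 8 = 20
  Iter 3: R0 = 20 + 8 = 28
  Iter 4: R0 = 28 + 8 = 36
  Iter 5: R0 = 36 + 8 = 44
  Iter 6: R0 = 44 + 8 = 52
Final: R0 = 52

52


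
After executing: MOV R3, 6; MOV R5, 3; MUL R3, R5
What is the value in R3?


Register state trace:
  MOV R3, 6  → R3 = 6
  MOV R5, 3  → R5 = 3
  MUL R3, R5  → R3 = 6 * 3 = 18
Final: R3 = 18

18


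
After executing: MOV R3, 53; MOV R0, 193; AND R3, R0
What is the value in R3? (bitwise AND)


Register state trace:
  MOV R3, 53  → R3 = 53 (0b00110101)
  MOV R0, 193  → R0 = 193 (0b11000001)
  AND R3, R0  → R3 = 53 AND 193 = 1 (0b00000001)
Final: R3 = 1

1


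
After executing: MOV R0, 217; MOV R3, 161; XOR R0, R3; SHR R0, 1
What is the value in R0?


Register state trace:
  MOV R0, 217  → R0 = 217 (0b11011001)
  MOV R3, 161  → R3 = 161 (0b10100001)
  XOR R0, R3  → R0 = 217 XOR 161 = 120 (0b01111000)
  SHR R0, 1  → R0 = 120 >> 1 = 60
Final: R0 = 60

60


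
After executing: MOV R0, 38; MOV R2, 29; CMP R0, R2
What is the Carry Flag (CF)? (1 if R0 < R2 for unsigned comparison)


Register state trace:
  MOV R0, 38  → R0 = 38
  MOV R2, 29  → R2 = 29
  CMP R0, R2  → unsigned 38 - 29: no borrow
  38 >= 29, so CF = 0
CF = 0

0


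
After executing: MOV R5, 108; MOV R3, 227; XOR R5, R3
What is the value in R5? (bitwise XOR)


Register state trace:
  MOV R5, 108  → R5 = 108 (0b01101100)
  MOV R3, 227  → R3 = 227 (0b11100011)
  XOR R5, R3  → R5 = 108 XOR 227 = 143 (0b10001111)
Final: R5 = 143

143


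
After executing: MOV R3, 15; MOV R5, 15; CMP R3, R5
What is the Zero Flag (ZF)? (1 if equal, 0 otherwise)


Register state trace:
  MOV R3, 15  → R3 = 15
  MOV R5, 15  → R5 = 15
  CMP R3, R5  → computes 15 - 15 = 0
  Result is zero, so values are equal
ZF = 1

1


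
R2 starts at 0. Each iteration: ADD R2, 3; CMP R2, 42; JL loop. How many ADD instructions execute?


Loop trace (R2 starts at 0, target 42, step 3):
  ADD #1: R2 = 0 + 3 = 3  → 3 < 42, loop
  ADD #2: R2 = 3 + 3 = 6  → 6 < 42, loop
  ADD #3: R2 = 6 + 3 = 9  → 9 < 42, loop
  ADD #4: R2 = 9 + 3 = 12  → 12 < 42, loop
  ADD #5: R2 = 12 + 3 = 15  → 15 < 42, loop
  ADD #6: R2 = 15 + 3 = 18  → 18 < 42, loop
  ADD #7: R2 = 18 + 3 = 21  → 21 < 42, loop
  ADD #8: R2 = 21 + 3 = 24  → 24 < 42, loop
  ADD #9: R2 = 24 + 3 = 27  → 27 < 42, loop
  ADD #10: R2 = 27 + 3 = 30  → 30 < 42, loop
  ADD #11: R2 = 30 + 3 = 33  → 33 < 42, loop
  ADD #12: R2 = 33 + 3 = 36  → 36 < 42, loop
  ADD #13: R2 = 36 + 3 = 39  → 39 < 42, loop
  ADD #14: R2 = 39 + 3 = 42  → 42 >= 42, exit
Total ADD instructions: 14

14


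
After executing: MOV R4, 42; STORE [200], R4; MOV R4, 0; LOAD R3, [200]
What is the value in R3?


Register and memory trace:
  MOV R4, 42  → R4 = 42
  STORE [200], R4  → mem[200] = 42
  MOV R4, 0  → R4 = 0
  LOAD R3, [200]  → R3 = mem[200] = 42
Final: R3 = 42

42


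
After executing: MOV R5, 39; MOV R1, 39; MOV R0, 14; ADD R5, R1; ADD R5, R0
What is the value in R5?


Register state trace:
  MOV R5, 39  → R5 = 39
  MOV R1, 39  → R1 = 39
  MOV R0, 14  → R0 = 14
  ADD R5, R1  → R5 = 39 + 39 = 78
  ADD R5, R0  → R5 = 78 + 14 = 92
Final: R5 = 92

92


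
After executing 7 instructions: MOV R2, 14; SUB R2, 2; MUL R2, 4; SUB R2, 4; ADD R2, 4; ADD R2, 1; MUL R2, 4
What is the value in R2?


Register state trace:
  MOV R2, 14  → R2 = 14
  SUB R2, 2  → R2 = 14 - 2 = 12
  MUL R2, 4  → R2 = 12 * 4 = 48
  SUB R2, 4  → R2 = 48 - 4 = 44
  ADD R2, 4  → R2 = 44 + 4 = 48
  ADD R2, 1  → R2 = 48 + 1 = 49
  MUL R2, 4  → R2 = 49 * 4 = 196
Final: R2 = 196

196


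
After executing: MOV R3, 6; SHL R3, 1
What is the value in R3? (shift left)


Register state trace:
  MOV R3, 6  → R3 = 6
  SHL R3, 1  → R3 = 6 << 1 = 6 * 2^1 = 12
Final: R3 = 12

12


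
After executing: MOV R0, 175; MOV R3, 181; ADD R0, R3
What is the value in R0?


Register state trace:
  MOV R0, 175  → R0 = 175
  MOV R3, 181  → R3 = 181
  ADD R0, R3  → R0 = 175 + 181 = 356
Final: R0 = 356

356


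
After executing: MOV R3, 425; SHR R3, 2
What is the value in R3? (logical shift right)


Register state trace:
  MOV R3, 425  → R3 = 425
  SHR R3, 2  → R3 = 425 >> 2 = 425 // 2^2 = 106
Final: R3 = 106

106


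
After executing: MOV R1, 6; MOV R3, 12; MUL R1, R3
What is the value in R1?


Register state trace:
  MOV R1, 6  → R1 = 6
  MOV R3, 12  → R3 = 12
  MUL R1, R3  → R1 = 6 * 12 = 72
Final: R1 = 72

72


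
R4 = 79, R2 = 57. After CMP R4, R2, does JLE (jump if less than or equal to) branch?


Trace:
  R4 = 79, R2 = 57
  CMP R4, R2  → compares 79 vs 57
  JLE checks: is 79 less than or equal to 57?
  79 > 57, so condition is false
Branch taken: No

No


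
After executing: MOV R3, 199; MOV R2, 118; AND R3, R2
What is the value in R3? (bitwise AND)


Register state trace:
  MOV R3, 199  → R3 = 199 (0b11000111)
  MOV R2, 118  → R2 = 118 (0b01110110)
  AND R3, R2  → R3 = 199 AND 118 = 70 (0b01000110)
Final: R3 = 70

70


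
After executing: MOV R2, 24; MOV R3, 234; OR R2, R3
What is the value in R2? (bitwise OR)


Register state trace:
  MOV R2, 24  → R2 = 24 (0b00011000)
  MOV R3, 234  → R3 = 234 (0b11101010)
  OR R2, R3   → R2 = 24 OR 234 = 250 (0b11111010)
Final: R2 = 250

250


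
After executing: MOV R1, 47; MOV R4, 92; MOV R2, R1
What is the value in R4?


Register state trace:
  MOV R1, 47  → R1 = 47
  MOV R4, 92  → R4 = 92
  MOV R2, R1  → R2 = 47
Final: R4 = 92

92


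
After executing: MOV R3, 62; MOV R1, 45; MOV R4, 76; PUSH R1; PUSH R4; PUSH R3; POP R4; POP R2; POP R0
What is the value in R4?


Stack trace (top is rightmost):
  MOV R3, 62  → R3 = 62
  MOV R1, 45  → R1 = 45
  MOV R4, 76  → R4 = 76
  PUSH R1  → stack: [45]
  PUSH R4  → stack: [45, 76]
  PUSH R3  → stack: [45, 76, 62]
  POP R4  → R4 = 62, stack: [45, 76]
  POP R2  → R2 = 76, stack: [45]
  POP R0  → R0 = 45, stack: []
Final: R4 = 62

62


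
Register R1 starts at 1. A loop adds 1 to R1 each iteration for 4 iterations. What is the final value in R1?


Starting value: R1 = 1
  Iter 1: R1 = 1 + 1 = 2
  Iter 2: R1 = 2 + 1 = 3
  Iter 3: R1 = 3 + 1 = 4
  Iter 4: R1 = 4 + 1 = 5
Final: R1 = 5

5


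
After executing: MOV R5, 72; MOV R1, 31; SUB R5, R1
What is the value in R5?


Register state trace:
  MOV R5, 72  → R5 = 72
  MOV R1, 31  → R1 = 31
  SUB R5, R1  → R5 = 72 - 31 = 41
Final: R5 = 41

41


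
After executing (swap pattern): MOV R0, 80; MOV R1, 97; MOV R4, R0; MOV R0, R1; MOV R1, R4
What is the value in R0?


Register state trace (swap pattern):
  MOV R0, 80  → R0 = 80
  MOV R1, 97  → R1 = 97
  MOV R4, R0  → R4 = 80  (save R0)
  MOV R0, R1  → R0 = 97  (R0 gets R1's value)
  MOV R1, R4  → R1 = 80  (R1 gets saved value)
Final: R0 = 97

97


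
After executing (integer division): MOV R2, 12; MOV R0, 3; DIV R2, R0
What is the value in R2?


Register state trace:
  MOV R2, 12  → R2 = 12
  MOV R0, 3  → R0 = 3
  DIV R2, R0  → R2 = 12 // 3 = 4
Final: R2 = 4

4


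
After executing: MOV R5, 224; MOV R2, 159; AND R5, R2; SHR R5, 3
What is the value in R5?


Register state trace:
  MOV R5, 224  → R5 = 224 (0b11100000)
  MOV R2, 159  → R2 = 159 (0b10011111)
  AND R5, R2  → R5 = 224 AND 159 = 128 (0b10000000)
  SHR R5, 3  → R5 = 128 >> 3 = 16
Final: R5 = 16

16


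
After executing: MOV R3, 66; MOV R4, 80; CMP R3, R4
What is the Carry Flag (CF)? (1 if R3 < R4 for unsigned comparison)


Register state trace:
  MOV R3, 66  → R3 = 66
  MOV R4, 80  → R4 = 80
  CMP R3, R4  → unsigned 66 - 80: borrow occurs
  66 < 80, so CF = 1
CF = 1

1


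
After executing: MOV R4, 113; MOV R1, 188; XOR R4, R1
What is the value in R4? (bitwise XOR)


Register state trace:
  MOV R4, 113  → R4 = 113 (0b01110001)
  MOV R1, 188  → R1 = 188 (0b10111100)
  XOR R4, R1  → R4 = 113 XOR 188 = 205 (0b11001101)
Final: R4 = 205

205


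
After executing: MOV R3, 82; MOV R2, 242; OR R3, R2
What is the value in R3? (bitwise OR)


Register state trace:
  MOV R3, 82  → R3 = 82 (0b01010010)
  MOV R2, 242  → R2 = 242 (0b11110010)
  OR R3, R2   → R3 = 82 OR 242 = 242 (0b11110010)
Final: R3 = 242

242


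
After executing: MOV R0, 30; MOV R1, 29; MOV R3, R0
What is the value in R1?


Register state trace:
  MOV R0, 30  → R0 = 30
  MOV R1, 29  → R1 = 29
  MOV R3, R0  → R3 = 30
Final: R1 = 29

29


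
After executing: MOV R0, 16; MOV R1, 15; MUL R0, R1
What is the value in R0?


Register state trace:
  MOV R0, 16  → R0 = 16
  MOV R1, 15  → R1 = 15
  MUL R0, R1  → R0 = 16 * 15 = 240
Final: R0 = 240

240


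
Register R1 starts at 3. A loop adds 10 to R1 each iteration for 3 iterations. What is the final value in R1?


Starting value: R1 = 3
  Iter 1: R1 = 3 + 10 = 13
  Iter 2: R1 = 13 + 10 = 23
  Iter 3: R1 = 23 + 10 = 33
Final: R1 = 33

33


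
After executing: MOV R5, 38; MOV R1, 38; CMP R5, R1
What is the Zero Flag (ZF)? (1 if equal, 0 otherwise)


Register state trace:
  MOV R5, 38  → R5 = 38
  MOV R1, 38  → R1 = 38
  CMP R5, R1  → computes 38 - 38 = 0
  Result is zero, so values are equal
ZF = 1

1


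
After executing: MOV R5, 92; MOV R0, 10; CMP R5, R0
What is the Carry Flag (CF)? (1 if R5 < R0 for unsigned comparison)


Register state trace:
  MOV R5, 92  → R5 = 92
  MOV R0, 10  → R0 = 10
  CMP R5, R0  → unsigned 92 - 10: no borrow
  92 >= 10, so CF = 0
CF = 0

0


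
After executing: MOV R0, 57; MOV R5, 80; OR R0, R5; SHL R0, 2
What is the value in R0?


Register state trace:
  MOV R0, 57  → R0 = 57 (0b00111001)
  MOV R5, 80  → R5 = 80 (0b01010000)
  OR R0, R5  → R0 = 57 OR 80 = 121 (0b01111001)
  SHL R0, 2  → R0 = 121 << 2 = 484
Final: R0 = 484

484


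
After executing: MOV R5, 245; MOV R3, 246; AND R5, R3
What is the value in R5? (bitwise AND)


Register state trace:
  MOV R5, 245  → R5 = 245 (0b11110101)
  MOV R3, 246  → R3 = 246 (0b11110110)
  AND R5, R3  → R5 = 245 AND 246 = 244 (0b11110100)
Final: R5 = 244

244


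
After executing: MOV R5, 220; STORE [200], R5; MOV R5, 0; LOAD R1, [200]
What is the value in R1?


Register and memory trace:
  MOV R5, 220  → R5 = 220
  STORE [200], R5  → mem[200] = 220
  MOV R5, 0  → R5 = 0
  LOAD R1, [200]  → R1 = mem[200] = 220
Final: R1 = 220

220


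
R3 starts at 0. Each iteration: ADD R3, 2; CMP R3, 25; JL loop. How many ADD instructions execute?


Loop trace (R3 starts at 0, target 25, step 2):
  ADD #1: R3 = 0 + 2 = 2  → 2 < 25, loop
  ADD #2: R3 = 2 + 2 = 4  → 4 < 25, loop
  ADD #3: R3 = 4 + 2 = 6  → 6 < 25, loop
  ADD #4: R3 = 6 + 2 = 8  → 8 < 25, loop
  ADD #5: R3 = 8 + 2 = 10  → 10 < 25, loop
  ADD #6: R3 = 10 + 2 = 12  → 12 < 25, loop
  ADD #7: R3 = 12 + 2 = 14  → 14 < 25, loop
  ADD #8: R3 = 14 + 2 = 16  → 16 < 25, loop
  ADD #9: R3 = 16 + 2 = 18  → 18 < 25, loop
  ADD #10: R3 = 18 + 2 = 20  → 20 < 25, loop
  ADD #11: R3 = 20 + 2 = 22  → 22 < 25, loop
  ADD #12: R3 = 22 + 2 = 24  → 24 < 25, loop
  ADD #13: R3 = 24 + 2 = 26  → 26 >= 25, exit
Total ADD instructions: 13

13


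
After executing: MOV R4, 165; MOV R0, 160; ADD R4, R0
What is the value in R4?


Register state trace:
  MOV R4, 165  → R4 = 165
  MOV R0, 160  → R0 = 160
  ADD R4, R0  → R4 = 165 + 160 = 325
Final: R4 = 325

325


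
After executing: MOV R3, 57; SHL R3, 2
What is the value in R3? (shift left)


Register state trace:
  MOV R3, 57  → R3 = 57
  SHL R3, 2  → R3 = 57 << 2 = 57 * 2^2 = 228
Final: R3 = 228

228


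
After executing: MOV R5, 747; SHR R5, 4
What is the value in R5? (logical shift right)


Register state trace:
  MOV R5, 747  → R5 = 747
  SHR R5, 4  → R5 = 747 >> 4 = 747 // 2^4 = 46
Final: R5 = 46

46


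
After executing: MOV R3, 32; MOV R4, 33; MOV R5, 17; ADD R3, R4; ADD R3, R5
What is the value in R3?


Register state trace:
  MOV R3, 32  → R3 = 32
  MOV R4, 33  → R4 = 33
  MOV R5, 17  → R5 = 17
  ADD R3, R4  → R3 = 32 + 33 = 65
  ADD R3, R5  → R3 = 65 + 17 = 82
Final: R3 = 82

82


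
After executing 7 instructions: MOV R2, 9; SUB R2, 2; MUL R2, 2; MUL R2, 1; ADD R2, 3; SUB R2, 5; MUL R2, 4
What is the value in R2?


Register state trace:
  MOV R2, 9  → R2 = 9
  SUB R2, 2  → R2 = 9 - 2 = 7
  MUL R2, 2  → R2 = 7 * 2 = 14
  MUL R2, 1  → R2 = 14 * 1 = 14
  ADD R2, 3  → R2 = 14 + 3 = 17
  SUB R2, 5  → R2 = 17 - 5 = 12
  MUL R2, 4  → R2 = 12 * 4 = 48
Final: R2 = 48

48


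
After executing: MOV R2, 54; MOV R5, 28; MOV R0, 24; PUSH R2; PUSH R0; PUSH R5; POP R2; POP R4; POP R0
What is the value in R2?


Stack trace (top is rightmost):
  MOV R2, 54  → R2 = 54
  MOV R5, 28  → R5 = 28
  MOV R0, 24  → R0 = 24
  PUSH R2  → stack: [54]
  PUSH R0  → stack: [54, 24]
  PUSH R5  → stack: [54, 24, 28]
  POP R2  → R2 = 28, stack: [54, 24]
  POP R4  → R4 = 24, stack: [54]
  POP R0  → R0 = 54, stack: []
Final: R2 = 28

28
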